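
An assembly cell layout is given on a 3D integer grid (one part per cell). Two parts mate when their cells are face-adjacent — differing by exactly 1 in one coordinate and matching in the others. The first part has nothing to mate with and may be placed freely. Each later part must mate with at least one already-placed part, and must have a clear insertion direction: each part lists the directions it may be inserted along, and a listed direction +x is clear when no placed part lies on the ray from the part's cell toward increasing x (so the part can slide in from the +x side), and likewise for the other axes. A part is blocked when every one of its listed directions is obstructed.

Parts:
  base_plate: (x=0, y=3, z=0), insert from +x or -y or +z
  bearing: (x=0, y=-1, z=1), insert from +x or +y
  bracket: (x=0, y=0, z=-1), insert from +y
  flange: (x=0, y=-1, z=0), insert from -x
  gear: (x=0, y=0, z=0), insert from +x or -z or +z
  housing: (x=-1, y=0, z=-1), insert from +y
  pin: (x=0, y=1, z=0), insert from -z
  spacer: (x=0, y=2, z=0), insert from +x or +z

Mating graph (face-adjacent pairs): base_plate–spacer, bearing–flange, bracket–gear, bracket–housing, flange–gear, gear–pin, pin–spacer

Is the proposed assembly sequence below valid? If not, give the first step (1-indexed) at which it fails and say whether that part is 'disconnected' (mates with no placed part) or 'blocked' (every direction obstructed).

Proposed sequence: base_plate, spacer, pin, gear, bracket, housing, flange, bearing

Valid

1. base_plate@(0, 3, 0) [+x clear] — {base_plate}
2. spacer@(0, 2, 0) [+x clear] — {base_plate, spacer}
3. pin@(0, 1, 0) [-z clear] — {base_plate, pin, spacer}
4. gear@(0, 0, 0) [+x clear] — {base_plate, gear, pin, spacer}
5. bracket@(0, 0, -1) [+y clear] — {base_plate, bracket, gear, pin, spacer}
6. housing@(-1, 0, -1) [+y clear] — {base_plate, bracket, gear, housing, pin, spacer}
7. flange@(0, -1, 0) [-x clear] — {base_plate, bracket, flange, gear, housing, pin, spacer}
8. bearing@(0, -1, 1) [+x clear] — {base_plate, bearing, bracket, flange, gear, housing, pin, spacer}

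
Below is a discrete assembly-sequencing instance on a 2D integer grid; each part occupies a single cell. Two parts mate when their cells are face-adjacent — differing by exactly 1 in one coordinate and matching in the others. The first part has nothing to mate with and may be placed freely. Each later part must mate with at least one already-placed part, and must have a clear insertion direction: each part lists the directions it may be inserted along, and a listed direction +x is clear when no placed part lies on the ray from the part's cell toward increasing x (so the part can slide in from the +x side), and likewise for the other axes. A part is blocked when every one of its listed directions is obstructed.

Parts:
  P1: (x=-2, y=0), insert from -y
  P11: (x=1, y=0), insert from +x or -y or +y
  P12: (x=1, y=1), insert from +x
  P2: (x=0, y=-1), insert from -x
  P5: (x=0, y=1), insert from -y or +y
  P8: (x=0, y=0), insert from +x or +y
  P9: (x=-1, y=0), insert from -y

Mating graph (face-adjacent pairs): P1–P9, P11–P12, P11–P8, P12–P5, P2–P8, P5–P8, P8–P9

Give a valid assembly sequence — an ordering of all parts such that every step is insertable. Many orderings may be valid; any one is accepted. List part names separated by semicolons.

P5; P12; P8; P11; P9; P1; P2

1. P5@(0, 1) [-y clear] — {P5}
2. P12@(1, 1) [+x clear] — {P12, P5}
3. P8@(0, 0) [+x clear] — {P12, P5, P8}
4. P11@(1, 0) [+x clear] — {P11, P12, P5, P8}
5. P9@(-1, 0) [-y clear] — {P11, P12, P5, P8, P9}
6. P1@(-2, 0) [-y clear] — {P1, P11, P12, P5, P8, P9}
7. P2@(0, -1) [-x clear] — {P1, P11, P12, P2, P5, P8, P9}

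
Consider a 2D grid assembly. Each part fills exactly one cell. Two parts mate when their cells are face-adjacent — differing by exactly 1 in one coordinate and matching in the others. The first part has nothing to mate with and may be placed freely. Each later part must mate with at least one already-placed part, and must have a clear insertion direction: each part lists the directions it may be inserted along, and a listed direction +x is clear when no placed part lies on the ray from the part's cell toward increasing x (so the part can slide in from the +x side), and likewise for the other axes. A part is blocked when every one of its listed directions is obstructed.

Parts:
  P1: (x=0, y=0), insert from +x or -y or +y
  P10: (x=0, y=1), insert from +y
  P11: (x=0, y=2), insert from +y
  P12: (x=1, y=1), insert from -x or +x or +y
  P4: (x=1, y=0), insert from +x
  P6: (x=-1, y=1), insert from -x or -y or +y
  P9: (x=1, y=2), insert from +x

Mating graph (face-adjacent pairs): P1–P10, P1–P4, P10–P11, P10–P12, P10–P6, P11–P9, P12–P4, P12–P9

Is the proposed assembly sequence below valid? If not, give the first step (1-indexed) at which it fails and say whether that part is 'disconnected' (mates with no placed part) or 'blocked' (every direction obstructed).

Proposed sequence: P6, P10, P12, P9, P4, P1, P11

1. P6@(-1, 1) [-x clear] — {P6}
2. P10@(0, 1) [+y clear] — {P10, P6}
3. P12@(1, 1) [+x clear] — {P10, P12, P6}
4. P9@(1, 2) [+x clear] — {P10, P12, P6, P9}
5. P4@(1, 0) [+x clear] — {P10, P12, P4, P6, P9}
6. P1@(0, 0) [-y clear] — {P1, P10, P12, P4, P6, P9}
7. P11@(0, 2) [+y clear] — {P1, P10, P11, P12, P4, P6, P9}

Valid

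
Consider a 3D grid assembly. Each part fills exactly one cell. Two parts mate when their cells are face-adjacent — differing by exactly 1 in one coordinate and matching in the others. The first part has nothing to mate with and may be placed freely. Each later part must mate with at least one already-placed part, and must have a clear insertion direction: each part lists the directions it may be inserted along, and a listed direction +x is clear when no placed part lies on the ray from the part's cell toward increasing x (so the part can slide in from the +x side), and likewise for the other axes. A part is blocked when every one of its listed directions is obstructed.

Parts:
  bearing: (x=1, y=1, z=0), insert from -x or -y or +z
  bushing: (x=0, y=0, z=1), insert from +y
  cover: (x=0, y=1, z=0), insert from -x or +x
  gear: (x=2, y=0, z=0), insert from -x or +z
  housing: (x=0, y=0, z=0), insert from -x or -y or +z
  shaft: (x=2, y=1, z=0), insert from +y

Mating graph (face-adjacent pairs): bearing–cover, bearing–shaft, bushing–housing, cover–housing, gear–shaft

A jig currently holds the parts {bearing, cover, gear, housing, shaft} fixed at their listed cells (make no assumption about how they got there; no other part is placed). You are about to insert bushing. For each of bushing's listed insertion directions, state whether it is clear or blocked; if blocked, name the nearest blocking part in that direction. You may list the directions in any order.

+y: clear

+y: ray from bushing(0, 0, 1) has no placed part ⇒ clear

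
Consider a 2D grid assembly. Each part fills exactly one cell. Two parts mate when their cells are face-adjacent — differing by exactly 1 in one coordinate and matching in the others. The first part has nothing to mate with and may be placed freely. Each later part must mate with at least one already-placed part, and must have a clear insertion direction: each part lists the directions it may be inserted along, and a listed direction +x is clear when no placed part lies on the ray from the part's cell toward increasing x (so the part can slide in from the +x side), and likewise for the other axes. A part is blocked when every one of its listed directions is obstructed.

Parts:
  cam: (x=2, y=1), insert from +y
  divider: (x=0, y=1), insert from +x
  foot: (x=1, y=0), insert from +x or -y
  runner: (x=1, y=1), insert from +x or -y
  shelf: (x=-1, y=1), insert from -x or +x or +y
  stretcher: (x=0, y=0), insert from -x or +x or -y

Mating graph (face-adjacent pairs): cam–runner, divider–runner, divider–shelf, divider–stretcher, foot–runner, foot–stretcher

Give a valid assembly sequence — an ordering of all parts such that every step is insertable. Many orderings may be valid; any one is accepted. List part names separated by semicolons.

shelf; divider; stretcher; foot; runner; cam

1. shelf@(-1, 1) [-x clear] — {shelf}
2. divider@(0, 1) [+x clear] — {divider, shelf}
3. stretcher@(0, 0) [-x clear] — {divider, shelf, stretcher}
4. foot@(1, 0) [+x clear] — {divider, foot, shelf, stretcher}
5. runner@(1, 1) [+x clear] — {divider, foot, runner, shelf, stretcher}
6. cam@(2, 1) [+y clear] — {cam, divider, foot, runner, shelf, stretcher}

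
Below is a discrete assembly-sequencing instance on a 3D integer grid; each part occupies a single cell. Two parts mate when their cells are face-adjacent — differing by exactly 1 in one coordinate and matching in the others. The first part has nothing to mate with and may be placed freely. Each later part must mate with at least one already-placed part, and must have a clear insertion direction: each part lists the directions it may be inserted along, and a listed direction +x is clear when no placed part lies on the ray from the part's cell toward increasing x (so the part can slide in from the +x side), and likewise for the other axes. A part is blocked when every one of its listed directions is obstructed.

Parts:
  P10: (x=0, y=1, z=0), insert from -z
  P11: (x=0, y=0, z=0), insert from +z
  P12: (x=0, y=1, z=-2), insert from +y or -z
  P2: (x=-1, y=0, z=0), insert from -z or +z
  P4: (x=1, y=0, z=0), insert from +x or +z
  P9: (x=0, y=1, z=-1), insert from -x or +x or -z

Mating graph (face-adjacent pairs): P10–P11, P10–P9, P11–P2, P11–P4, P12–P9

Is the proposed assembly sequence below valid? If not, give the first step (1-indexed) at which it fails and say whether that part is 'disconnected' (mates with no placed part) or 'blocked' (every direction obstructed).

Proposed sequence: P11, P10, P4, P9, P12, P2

Valid

1. P11@(0, 0, 0) [+z clear] — {P11}
2. P10@(0, 1, 0) [-z clear] — {P10, P11}
3. P4@(1, 0, 0) [+x clear] — {P10, P11, P4}
4. P9@(0, 1, -1) [-x clear] — {P10, P11, P4, P9}
5. P12@(0, 1, -2) [+y clear] — {P10, P11, P12, P4, P9}
6. P2@(-1, 0, 0) [-z clear] — {P10, P11, P12, P2, P4, P9}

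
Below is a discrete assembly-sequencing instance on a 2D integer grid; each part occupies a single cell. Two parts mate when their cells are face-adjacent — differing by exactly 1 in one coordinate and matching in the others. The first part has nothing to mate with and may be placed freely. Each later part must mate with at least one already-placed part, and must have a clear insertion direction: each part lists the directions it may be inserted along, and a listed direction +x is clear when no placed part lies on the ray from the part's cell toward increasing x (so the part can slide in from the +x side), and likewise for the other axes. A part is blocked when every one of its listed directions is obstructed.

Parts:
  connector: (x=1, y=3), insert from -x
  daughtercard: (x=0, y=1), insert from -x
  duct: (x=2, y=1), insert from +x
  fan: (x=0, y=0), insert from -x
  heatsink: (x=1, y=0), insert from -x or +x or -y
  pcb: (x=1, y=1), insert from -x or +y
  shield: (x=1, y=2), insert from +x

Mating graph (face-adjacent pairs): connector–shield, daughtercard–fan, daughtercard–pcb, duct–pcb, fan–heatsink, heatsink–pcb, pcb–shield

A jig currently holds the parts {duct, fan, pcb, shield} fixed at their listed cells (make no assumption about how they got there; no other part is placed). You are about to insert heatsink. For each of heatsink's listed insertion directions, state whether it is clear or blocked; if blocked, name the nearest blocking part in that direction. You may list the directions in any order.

-x: nearest on ray is fan@(0, 0) ⇒ blocked
+x: ray from heatsink(1, 0) has no placed part ⇒ clear
-y: ray from heatsink(1, 0) has no placed part ⇒ clear

+x: clear; -x: blocked by fan; -y: clear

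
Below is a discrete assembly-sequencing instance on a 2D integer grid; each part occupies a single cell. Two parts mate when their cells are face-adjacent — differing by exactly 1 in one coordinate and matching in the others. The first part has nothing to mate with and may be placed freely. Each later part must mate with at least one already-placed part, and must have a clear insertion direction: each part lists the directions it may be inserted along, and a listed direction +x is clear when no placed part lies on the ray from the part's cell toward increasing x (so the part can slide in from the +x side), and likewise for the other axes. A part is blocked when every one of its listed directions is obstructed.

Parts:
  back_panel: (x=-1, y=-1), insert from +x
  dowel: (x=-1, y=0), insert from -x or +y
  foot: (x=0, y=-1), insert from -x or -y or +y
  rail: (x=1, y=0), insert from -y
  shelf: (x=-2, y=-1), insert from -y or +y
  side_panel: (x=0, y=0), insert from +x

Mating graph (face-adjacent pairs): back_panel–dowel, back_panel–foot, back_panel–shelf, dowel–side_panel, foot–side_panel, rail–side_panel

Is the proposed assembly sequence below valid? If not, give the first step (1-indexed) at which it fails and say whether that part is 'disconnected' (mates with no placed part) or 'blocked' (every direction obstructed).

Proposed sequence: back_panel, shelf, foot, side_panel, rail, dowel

Valid

1. back_panel@(-1, -1) [+x clear] — {back_panel}
2. shelf@(-2, -1) [-y clear] — {back_panel, shelf}
3. foot@(0, -1) [-y clear] — {back_panel, foot, shelf}
4. side_panel@(0, 0) [+x clear] — {back_panel, foot, shelf, side_panel}
5. rail@(1, 0) [-y clear] — {back_panel, foot, rail, shelf, side_panel}
6. dowel@(-1, 0) [-x clear] — {back_panel, dowel, foot, rail, shelf, side_panel}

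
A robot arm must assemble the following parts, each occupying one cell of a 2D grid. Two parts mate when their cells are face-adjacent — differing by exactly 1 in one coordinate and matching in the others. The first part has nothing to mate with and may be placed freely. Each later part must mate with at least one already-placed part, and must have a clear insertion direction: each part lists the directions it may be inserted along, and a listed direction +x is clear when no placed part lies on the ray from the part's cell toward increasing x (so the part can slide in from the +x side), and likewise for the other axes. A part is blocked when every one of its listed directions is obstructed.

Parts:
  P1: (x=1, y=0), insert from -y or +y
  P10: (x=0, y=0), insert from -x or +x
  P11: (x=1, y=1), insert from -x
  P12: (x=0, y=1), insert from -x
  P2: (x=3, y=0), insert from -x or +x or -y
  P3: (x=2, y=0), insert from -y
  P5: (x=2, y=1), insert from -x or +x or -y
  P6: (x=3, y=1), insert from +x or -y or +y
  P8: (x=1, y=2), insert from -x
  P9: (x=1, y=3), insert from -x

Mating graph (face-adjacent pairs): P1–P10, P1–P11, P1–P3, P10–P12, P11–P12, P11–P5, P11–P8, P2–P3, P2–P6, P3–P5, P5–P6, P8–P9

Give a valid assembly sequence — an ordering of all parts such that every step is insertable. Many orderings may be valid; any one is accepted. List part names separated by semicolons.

1. P6@(3, 1) [+x clear] — {P6}
2. P5@(2, 1) [-x clear] — {P5, P6}
3. P11@(1, 1) [-x clear] — {P11, P5, P6}
4. P2@(3, 0) [-x clear] — {P11, P2, P5, P6}
5. P3@(2, 0) [-y clear] — {P11, P2, P3, P5, P6}
6. P12@(0, 1) [-x clear] — {P11, P12, P2, P3, P5, P6}
7. P10@(0, 0) [-x clear] — {P10, P11, P12, P2, P3, P5, P6}
8. P1@(1, 0) [-y clear] — {P1, P10, P11, P12, P2, P3, P5, P6}
9. P8@(1, 2) [-x clear] — {P1, P10, P11, P12, P2, P3, P5, P6, P8}
10. P9@(1, 3) [-x clear] — {P1, P10, P11, P12, P2, P3, P5, P6, P8, P9}

P6; P5; P11; P2; P3; P12; P10; P1; P8; P9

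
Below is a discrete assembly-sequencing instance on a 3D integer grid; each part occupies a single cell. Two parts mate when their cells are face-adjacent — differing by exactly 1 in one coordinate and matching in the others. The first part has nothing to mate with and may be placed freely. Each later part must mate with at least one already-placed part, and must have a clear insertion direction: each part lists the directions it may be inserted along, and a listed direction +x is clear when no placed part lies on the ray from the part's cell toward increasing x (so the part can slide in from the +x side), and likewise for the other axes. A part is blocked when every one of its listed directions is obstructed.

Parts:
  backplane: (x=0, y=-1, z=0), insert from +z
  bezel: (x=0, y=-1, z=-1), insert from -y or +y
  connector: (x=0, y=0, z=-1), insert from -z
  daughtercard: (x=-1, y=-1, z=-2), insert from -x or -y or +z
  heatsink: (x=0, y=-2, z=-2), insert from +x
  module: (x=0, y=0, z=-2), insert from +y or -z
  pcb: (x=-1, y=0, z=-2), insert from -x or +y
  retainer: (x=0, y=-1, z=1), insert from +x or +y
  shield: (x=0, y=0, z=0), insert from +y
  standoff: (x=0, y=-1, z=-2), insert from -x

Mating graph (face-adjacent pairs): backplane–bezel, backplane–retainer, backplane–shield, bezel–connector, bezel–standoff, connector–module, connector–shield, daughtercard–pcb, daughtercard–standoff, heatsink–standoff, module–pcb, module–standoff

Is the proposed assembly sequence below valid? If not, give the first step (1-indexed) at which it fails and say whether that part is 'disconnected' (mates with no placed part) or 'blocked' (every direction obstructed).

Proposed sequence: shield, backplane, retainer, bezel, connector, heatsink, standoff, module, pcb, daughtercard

Invalid at step 6 (disconnected)

1. shield@(0, 0, 0) [+y clear] — {shield}
2. backplane@(0, -1, 0) [+z clear] — {backplane, shield}
3. retainer@(0, -1, 1) [+x clear] — {backplane, retainer, shield}
4. bezel@(0, -1, -1) [-y clear] — {backplane, bezel, retainer, shield}
5. connector@(0, 0, -1) [-z clear] — {backplane, bezel, connector, retainer, shield}
6. heatsink@(0, -2, -2) — no placed neighbour ⇒ disconnected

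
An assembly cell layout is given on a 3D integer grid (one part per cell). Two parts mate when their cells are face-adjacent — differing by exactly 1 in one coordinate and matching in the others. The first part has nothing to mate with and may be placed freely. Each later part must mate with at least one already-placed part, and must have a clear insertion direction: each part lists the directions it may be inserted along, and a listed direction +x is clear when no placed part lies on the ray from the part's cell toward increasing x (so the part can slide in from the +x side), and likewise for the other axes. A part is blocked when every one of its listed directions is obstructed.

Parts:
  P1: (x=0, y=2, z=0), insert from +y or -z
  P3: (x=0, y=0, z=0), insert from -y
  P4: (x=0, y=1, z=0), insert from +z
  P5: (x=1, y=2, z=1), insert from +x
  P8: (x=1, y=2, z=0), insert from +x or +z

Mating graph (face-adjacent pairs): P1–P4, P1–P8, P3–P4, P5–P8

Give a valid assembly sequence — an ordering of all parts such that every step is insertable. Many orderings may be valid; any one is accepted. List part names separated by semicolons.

1. P4@(0, 1, 0) [+z clear] — {P4}
2. P1@(0, 2, 0) [+y clear] — {P1, P4}
3. P3@(0, 0, 0) [-y clear] — {P1, P3, P4}
4. P8@(1, 2, 0) [+x clear] — {P1, P3, P4, P8}
5. P5@(1, 2, 1) [+x clear] — {P1, P3, P4, P5, P8}

P4; P1; P3; P8; P5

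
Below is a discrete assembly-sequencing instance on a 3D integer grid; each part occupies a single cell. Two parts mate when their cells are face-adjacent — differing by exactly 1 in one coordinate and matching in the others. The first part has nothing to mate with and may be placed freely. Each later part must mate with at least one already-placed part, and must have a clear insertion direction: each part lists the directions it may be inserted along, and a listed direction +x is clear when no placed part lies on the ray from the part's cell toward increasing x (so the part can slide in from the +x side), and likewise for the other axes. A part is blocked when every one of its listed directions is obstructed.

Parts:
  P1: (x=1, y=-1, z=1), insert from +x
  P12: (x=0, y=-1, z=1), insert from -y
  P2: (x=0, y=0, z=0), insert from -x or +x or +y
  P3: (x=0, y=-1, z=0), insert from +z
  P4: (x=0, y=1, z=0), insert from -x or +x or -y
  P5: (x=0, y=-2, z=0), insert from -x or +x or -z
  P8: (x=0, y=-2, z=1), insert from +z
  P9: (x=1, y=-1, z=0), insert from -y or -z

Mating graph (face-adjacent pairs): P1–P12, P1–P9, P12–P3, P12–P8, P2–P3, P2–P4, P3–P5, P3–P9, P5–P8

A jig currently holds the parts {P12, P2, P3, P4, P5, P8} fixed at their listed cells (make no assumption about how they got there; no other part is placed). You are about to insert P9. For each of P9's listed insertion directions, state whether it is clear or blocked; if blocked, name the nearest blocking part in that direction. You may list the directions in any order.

-y: clear; -z: clear

-y: ray from P9(1, -1, 0) has no placed part ⇒ clear
-z: ray from P9(1, -1, 0) has no placed part ⇒ clear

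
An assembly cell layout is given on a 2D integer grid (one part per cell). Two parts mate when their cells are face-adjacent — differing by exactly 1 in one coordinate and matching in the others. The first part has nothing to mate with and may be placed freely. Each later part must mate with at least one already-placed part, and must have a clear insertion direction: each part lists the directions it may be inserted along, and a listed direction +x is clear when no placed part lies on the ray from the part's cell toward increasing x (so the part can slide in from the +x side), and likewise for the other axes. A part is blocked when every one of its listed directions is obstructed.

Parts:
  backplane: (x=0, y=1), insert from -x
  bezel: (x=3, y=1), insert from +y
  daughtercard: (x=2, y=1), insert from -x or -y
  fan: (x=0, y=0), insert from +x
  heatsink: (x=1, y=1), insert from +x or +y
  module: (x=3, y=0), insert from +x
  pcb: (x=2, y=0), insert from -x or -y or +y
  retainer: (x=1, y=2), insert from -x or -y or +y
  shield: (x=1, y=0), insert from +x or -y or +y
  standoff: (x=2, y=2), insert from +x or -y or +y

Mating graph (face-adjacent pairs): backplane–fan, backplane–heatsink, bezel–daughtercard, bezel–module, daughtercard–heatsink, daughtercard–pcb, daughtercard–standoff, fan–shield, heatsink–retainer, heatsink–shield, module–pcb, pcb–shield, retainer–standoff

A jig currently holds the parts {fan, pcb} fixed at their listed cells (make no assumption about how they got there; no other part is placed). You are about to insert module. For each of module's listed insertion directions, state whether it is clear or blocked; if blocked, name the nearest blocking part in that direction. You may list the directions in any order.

+x: clear

+x: ray from module(3, 0) has no placed part ⇒ clear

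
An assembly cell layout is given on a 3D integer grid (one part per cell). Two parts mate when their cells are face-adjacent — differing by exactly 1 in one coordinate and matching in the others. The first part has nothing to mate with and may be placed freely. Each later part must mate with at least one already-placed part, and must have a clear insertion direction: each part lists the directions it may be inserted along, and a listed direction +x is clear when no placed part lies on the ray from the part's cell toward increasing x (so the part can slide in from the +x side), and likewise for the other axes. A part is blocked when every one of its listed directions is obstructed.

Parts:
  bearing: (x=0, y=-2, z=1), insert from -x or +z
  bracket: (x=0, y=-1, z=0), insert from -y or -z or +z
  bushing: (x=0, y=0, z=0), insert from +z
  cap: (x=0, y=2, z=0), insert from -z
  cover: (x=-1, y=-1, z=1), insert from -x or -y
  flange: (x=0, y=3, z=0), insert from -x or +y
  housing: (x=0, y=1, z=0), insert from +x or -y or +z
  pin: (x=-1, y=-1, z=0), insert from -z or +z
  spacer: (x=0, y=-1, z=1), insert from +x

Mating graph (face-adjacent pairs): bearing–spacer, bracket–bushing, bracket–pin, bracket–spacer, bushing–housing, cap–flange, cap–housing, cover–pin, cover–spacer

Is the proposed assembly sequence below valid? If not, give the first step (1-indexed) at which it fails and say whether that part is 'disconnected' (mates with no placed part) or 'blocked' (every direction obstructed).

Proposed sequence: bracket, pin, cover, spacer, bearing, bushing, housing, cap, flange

1. bracket@(0, -1, 0) [-y clear] — {bracket}
2. pin@(-1, -1, 0) [-z clear] — {bracket, pin}
3. cover@(-1, -1, 1) [-x clear] — {bracket, cover, pin}
4. spacer@(0, -1, 1) [+x clear] — {bracket, cover, pin, spacer}
5. bearing@(0, -2, 1) [-x clear] — {bearing, bracket, cover, pin, spacer}
6. bushing@(0, 0, 0) [+z clear] — {bearing, bracket, bushing, cover, pin, spacer}
7. housing@(0, 1, 0) [+x clear] — {bearing, bracket, bushing, cover, housing, pin, spacer}
8. cap@(0, 2, 0) [-z clear] — {bearing, bracket, bushing, cap, cover, housing, pin, spacer}
9. flange@(0, 3, 0) [-x clear] — {bearing, bracket, bushing, cap, cover, flange, housing, pin, spacer}

Valid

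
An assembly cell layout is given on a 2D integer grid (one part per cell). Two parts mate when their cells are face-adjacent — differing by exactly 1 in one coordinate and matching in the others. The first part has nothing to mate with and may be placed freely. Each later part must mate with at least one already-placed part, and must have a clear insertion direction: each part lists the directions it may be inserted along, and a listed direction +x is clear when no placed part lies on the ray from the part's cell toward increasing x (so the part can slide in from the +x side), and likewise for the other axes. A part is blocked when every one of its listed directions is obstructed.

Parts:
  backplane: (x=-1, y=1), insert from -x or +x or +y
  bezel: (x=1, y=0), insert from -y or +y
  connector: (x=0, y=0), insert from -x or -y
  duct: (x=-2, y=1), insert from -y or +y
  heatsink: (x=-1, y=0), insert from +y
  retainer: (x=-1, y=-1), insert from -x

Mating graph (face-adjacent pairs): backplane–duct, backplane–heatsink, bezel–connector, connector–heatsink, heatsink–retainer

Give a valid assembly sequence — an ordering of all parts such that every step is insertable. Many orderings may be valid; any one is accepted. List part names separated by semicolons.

bezel; connector; heatsink; backplane; duct; retainer

1. bezel@(1, 0) [-y clear] — {bezel}
2. connector@(0, 0) [-x clear] — {bezel, connector}
3. heatsink@(-1, 0) [+y clear] — {bezel, connector, heatsink}
4. backplane@(-1, 1) [-x clear] — {backplane, bezel, connector, heatsink}
5. duct@(-2, 1) [-y clear] — {backplane, bezel, connector, duct, heatsink}
6. retainer@(-1, -1) [-x clear] — {backplane, bezel, connector, duct, heatsink, retainer}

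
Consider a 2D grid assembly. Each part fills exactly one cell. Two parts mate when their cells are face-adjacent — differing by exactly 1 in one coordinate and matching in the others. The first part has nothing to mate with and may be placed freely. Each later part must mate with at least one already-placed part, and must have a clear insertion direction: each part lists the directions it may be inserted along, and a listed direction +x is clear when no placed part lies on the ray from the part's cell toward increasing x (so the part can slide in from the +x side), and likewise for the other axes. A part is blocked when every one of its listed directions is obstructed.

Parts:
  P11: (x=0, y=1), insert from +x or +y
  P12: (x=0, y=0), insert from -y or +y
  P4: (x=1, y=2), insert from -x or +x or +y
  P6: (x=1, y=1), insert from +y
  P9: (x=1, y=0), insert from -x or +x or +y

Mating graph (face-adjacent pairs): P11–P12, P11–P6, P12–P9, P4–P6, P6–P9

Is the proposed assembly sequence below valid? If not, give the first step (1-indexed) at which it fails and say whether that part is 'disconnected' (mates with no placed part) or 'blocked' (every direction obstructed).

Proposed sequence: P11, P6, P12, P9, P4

1. P11@(0, 1) [+x clear] — {P11}
2. P6@(1, 1) [+y clear] — {P11, P6}
3. P12@(0, 0) [-y clear] — {P11, P12, P6}
4. P9@(1, 0) [+x clear] — {P11, P12, P6, P9}
5. P4@(1, 2) [-x clear] — {P11, P12, P4, P6, P9}

Valid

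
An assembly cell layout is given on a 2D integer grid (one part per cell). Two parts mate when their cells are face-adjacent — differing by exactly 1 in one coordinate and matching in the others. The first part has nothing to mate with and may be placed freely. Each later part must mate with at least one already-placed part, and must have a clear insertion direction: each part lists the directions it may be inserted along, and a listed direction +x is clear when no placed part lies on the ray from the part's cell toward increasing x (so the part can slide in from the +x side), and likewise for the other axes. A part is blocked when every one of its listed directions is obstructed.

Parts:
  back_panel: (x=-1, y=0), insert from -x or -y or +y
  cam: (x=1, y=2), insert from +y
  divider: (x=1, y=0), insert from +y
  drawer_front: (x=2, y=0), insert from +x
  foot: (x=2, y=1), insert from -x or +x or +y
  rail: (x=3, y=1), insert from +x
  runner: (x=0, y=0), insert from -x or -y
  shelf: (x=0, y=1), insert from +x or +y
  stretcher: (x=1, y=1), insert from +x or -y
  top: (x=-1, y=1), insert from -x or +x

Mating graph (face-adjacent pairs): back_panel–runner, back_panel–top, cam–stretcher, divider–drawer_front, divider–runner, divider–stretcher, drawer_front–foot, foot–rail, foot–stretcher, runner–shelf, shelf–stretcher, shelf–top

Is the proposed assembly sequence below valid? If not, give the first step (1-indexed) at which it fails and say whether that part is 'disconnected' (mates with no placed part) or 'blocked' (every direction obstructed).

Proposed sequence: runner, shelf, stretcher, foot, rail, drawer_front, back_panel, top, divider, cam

1. runner@(0, 0) [-x clear] — {runner}
2. shelf@(0, 1) [+x clear] — {runner, shelf}
3. stretcher@(1, 1) [+x clear] — {runner, shelf, stretcher}
4. foot@(2, 1) [+x clear] — {foot, runner, shelf, stretcher}
5. rail@(3, 1) [+x clear] — {foot, rail, runner, shelf, stretcher}
6. drawer_front@(2, 0) [+x clear] — {drawer_front, foot, rail, runner, shelf, stretcher}
7. back_panel@(-1, 0) [-x clear] — {back_panel, drawer_front, foot, rail, runner, shelf, stretcher}
8. top@(-1, 1) [-x clear] — {back_panel, drawer_front, foot, rail, runner, shelf, stretcher, top}
9. divider@(1, 0) — +y all obstructed ⇒ blocked

Invalid at step 9 (blocked)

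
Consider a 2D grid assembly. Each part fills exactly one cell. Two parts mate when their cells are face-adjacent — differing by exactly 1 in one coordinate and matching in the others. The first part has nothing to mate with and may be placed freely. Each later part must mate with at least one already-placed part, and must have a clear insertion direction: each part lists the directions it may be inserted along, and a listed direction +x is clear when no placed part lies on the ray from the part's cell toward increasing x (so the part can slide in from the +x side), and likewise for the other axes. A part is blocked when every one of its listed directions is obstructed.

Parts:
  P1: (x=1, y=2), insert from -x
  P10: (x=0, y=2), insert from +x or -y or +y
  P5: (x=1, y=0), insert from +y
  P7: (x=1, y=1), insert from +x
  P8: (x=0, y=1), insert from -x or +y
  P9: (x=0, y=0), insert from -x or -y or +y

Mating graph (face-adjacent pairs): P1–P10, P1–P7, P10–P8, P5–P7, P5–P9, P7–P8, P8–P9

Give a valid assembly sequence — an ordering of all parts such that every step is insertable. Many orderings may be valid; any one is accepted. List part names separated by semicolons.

P5; P9; P7; P8; P1; P10

1. P5@(1, 0) [+y clear] — {P5}
2. P9@(0, 0) [-x clear] — {P5, P9}
3. P7@(1, 1) [+x clear] — {P5, P7, P9}
4. P8@(0, 1) [-x clear] — {P5, P7, P8, P9}
5. P1@(1, 2) [-x clear] — {P1, P5, P7, P8, P9}
6. P10@(0, 2) [+y clear] — {P1, P10, P5, P7, P8, P9}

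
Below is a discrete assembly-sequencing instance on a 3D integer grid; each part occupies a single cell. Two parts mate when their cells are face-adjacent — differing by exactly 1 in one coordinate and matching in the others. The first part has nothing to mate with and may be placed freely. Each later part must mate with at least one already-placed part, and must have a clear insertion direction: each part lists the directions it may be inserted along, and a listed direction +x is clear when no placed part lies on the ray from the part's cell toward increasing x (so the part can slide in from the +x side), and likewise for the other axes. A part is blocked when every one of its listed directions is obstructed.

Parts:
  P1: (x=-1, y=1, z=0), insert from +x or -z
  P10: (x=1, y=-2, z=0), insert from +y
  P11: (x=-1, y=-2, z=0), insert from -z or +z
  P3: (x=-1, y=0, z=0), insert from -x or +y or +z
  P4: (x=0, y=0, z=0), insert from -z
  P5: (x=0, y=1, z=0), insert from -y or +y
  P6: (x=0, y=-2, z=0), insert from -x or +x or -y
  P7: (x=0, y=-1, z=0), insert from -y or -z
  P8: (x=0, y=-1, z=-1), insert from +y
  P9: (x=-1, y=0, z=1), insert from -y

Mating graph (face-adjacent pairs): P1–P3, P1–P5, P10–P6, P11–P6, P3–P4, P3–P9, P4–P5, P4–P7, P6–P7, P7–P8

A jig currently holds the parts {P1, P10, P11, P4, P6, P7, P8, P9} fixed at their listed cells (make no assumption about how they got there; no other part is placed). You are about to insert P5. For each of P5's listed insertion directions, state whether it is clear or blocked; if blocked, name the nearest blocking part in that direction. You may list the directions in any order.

-y: nearest on ray is P4@(0, 0, 0) ⇒ blocked
+y: ray from P5(0, 1, 0) has no placed part ⇒ clear

+y: clear; -y: blocked by P4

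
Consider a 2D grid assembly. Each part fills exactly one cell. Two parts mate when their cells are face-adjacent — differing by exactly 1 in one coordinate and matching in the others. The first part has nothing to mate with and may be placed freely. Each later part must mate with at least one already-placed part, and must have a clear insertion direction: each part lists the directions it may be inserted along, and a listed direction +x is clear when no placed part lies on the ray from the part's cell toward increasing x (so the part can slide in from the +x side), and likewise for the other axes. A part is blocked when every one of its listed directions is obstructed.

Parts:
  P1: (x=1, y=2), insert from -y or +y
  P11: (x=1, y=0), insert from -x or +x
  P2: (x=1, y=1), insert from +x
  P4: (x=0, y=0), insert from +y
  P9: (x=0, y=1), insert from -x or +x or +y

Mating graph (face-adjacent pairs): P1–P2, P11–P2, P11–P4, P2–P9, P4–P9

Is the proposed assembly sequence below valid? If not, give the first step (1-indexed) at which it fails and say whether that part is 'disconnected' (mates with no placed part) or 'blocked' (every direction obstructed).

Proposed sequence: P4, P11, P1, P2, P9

Invalid at step 3 (disconnected)

1. P4@(0, 0) [+y clear] — {P4}
2. P11@(1, 0) [+x clear] — {P11, P4}
3. P1@(1, 2) — no placed neighbour ⇒ disconnected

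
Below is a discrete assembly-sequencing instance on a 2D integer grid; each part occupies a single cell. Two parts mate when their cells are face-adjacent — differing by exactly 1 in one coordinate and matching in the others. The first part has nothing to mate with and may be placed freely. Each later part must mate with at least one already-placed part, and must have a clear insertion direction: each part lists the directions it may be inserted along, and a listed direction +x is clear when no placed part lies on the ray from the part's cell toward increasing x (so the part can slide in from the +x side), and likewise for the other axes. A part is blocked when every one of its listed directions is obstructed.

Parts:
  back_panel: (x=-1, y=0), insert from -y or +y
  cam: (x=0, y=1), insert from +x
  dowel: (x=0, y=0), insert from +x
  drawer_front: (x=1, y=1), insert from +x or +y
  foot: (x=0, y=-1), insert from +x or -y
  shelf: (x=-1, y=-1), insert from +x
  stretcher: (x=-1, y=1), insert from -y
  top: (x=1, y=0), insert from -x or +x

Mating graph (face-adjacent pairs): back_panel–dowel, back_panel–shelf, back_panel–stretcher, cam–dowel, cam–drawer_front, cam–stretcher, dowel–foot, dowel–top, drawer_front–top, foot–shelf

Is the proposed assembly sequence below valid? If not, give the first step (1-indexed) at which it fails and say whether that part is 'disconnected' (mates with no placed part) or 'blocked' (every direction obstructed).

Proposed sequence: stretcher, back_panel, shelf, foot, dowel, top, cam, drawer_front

1. stretcher@(-1, 1) [-y clear] — {stretcher}
2. back_panel@(-1, 0) [-y clear] — {back_panel, stretcher}
3. shelf@(-1, -1) [+x clear] — {back_panel, shelf, stretcher}
4. foot@(0, -1) [+x clear] — {back_panel, foot, shelf, stretcher}
5. dowel@(0, 0) [+x clear] — {back_panel, dowel, foot, shelf, stretcher}
6. top@(1, 0) [+x clear] — {back_panel, dowel, foot, shelf, stretcher, top}
7. cam@(0, 1) [+x clear] — {back_panel, cam, dowel, foot, shelf, stretcher, top}
8. drawer_front@(1, 1) [+x clear] — {back_panel, cam, dowel, drawer_front, foot, shelf, stretcher, top}

Valid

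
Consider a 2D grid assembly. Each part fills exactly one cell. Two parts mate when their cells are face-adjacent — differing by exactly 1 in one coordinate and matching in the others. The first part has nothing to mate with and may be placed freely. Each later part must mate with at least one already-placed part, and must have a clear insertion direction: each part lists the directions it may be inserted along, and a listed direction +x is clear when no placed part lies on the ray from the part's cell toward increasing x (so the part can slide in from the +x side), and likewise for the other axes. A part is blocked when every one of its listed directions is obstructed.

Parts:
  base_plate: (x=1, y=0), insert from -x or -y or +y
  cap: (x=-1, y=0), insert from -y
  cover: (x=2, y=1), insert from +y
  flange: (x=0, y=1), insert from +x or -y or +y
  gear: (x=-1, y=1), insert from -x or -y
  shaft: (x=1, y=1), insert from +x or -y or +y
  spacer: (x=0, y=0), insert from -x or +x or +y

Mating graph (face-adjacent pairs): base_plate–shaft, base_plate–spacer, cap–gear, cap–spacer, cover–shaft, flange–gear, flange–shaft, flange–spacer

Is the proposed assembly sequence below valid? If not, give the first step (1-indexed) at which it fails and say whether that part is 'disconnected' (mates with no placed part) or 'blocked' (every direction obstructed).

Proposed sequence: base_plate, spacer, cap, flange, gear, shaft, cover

1. base_plate@(1, 0) [-x clear] — {base_plate}
2. spacer@(0, 0) [-x clear] — {base_plate, spacer}
3. cap@(-1, 0) [-y clear] — {base_plate, cap, spacer}
4. flange@(0, 1) [+x clear] — {base_plate, cap, flange, spacer}
5. gear@(-1, 1) [-x clear] — {base_plate, cap, flange, gear, spacer}
6. shaft@(1, 1) [+x clear] — {base_plate, cap, flange, gear, shaft, spacer}
7. cover@(2, 1) [+y clear] — {base_plate, cap, cover, flange, gear, shaft, spacer}

Valid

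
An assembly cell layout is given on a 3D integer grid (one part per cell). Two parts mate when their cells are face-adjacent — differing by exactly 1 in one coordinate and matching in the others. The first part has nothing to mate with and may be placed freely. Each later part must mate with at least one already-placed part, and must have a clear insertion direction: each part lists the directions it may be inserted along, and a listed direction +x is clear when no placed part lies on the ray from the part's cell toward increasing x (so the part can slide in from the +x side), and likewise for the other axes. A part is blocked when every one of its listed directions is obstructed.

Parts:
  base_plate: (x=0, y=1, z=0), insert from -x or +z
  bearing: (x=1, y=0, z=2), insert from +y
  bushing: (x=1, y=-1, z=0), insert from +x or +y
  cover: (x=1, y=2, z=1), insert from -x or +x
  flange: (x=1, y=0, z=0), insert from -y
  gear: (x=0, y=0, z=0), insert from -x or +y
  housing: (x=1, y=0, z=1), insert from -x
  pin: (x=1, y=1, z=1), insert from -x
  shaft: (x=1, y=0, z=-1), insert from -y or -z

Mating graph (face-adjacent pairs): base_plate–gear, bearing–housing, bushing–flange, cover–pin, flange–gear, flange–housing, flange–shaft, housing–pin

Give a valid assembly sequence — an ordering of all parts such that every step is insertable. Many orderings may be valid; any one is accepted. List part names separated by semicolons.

flange; bushing; gear; shaft; housing; bearing; pin; cover; base_plate

1. flange@(1, 0, 0) [-y clear] — {flange}
2. bushing@(1, -1, 0) [+x clear] — {bushing, flange}
3. gear@(0, 0, 0) [-x clear] — {bushing, flange, gear}
4. shaft@(1, 0, -1) [-y clear] — {bushing, flange, gear, shaft}
5. housing@(1, 0, 1) [-x clear] — {bushing, flange, gear, housing, shaft}
6. bearing@(1, 0, 2) [+y clear] — {bearing, bushing, flange, gear, housing, shaft}
7. pin@(1, 1, 1) [-x clear] — {bearing, bushing, flange, gear, housing, pin, shaft}
8. cover@(1, 2, 1) [-x clear] — {bearing, bushing, cover, flange, gear, housing, pin, shaft}
9. base_plate@(0, 1, 0) [-x clear] — {base_plate, bearing, bushing, cover, flange, gear, housing, pin, shaft}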